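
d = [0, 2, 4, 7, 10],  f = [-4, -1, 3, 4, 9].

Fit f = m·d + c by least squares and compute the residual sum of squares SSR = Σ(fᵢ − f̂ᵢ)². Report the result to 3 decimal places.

SSR = 4.009

Forming AᵀA = [[169, 23]; [23, 5]] and Aᵀf = [128, 11]ᵀ gives AᵀA·[m, c]ᵀ = Aᵀf.
Determinant 169·5 − 23² = 316.
m = (128·5 − 23·11)/316 = 387/316; c = (169·11 − 23·128)/316 = -1085/316.
Residuals: -179/316, -5/316, 485/316, -90/79, 59/316; SSR = 1267/316.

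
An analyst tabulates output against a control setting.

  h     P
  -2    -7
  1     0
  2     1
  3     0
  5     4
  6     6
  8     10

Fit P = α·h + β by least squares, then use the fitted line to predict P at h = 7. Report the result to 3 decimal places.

P̂ = 7.839

The normal system AᵀA·[α, β]ᵀ = AᵀP is [[143, 23]; [23, 7]]·[α, β]ᵀ = [152, 14]ᵀ.
Determinant 143·7 − 23² = 472.
α = (152·7 − 23·14)/472 = 371/236; β = (143·14 − 23·152)/472 = -747/236.
At h = 7: P̂ = (371/236)·(7) + (-747/236)·(1) = 925/118.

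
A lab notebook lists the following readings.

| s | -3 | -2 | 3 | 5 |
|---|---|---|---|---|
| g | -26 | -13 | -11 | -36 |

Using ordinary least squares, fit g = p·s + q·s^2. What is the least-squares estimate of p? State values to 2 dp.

p = 2.61

Entries of MᵀM: Σs·s = 47, Σs·s^2 = 117, Σs^2·s^2 = 803.
Moment sums: Σs·g = -109, Σs^2·g = -1285.
Normal equations: [[47, 117]; [117, 803]]·[p, q]ᵀ = [-109, -1285]ᵀ.
Eliminating q: 803·(row 1) − 117·(row 2) gives 24052·p = 803·(-109) − 117·(-1285) = 62818, so p = 4487/1718.
Then q = ((-1285) − 117·(4487/1718))/803 = -3403/1718.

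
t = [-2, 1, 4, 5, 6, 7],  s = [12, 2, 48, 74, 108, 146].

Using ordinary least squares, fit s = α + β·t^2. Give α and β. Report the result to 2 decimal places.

α = -0.38, β = 2.99

Entries of XᵀX: Σ1 = 6, Σt^2 = 131, Σt^2·t^2 = 4595.
And Σs = 390, Σt^2·s = 13710.
XᵀX·[α, β]ᵀ = Xᵀs becomes [[6, 131]; [131, 4595]]·[α, β]ᵀ = [390, 13710]ᵀ.
Determinant 6·4595 − 131² = 10409.
α = (390·4595 − 131·13710)/10409 = -3960/10409; β = (6·13710 − 131·390)/10409 = 31170/10409.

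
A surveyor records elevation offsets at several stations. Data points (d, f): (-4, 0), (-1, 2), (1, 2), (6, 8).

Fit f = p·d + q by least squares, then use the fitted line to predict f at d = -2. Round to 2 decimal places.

Setting ∂/∂p … = 0 gives: 54·p + 2·q = 48;  2·p + 4·q = 12.
(Σd·d = 54, Σd = 2, Σ1 = 4, Σd·f = 48, Σf = 12.)
Eliminating q: 4·(row 1) − 2·(row 2) gives 212·p = 4·48 − 2·12 = 168, so p = 42/53.
Then q = (12 − 2·(42/53))/4 = 138/53.
At d = -2: f̂ = (42/53)·(-2) + (138/53)·(1) = 54/53.

f̂ = 1.02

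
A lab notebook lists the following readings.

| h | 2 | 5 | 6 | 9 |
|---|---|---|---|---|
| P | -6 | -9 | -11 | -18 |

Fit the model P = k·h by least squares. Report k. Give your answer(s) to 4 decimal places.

Compute the Gram sums: Σh·h = 146.
For MᵀP: Σh·P = -285.
So MᵀM·[k]ᵀ = MᵀP: [[146]]·[k]ᵀ = [-285]ᵀ.
k = (-285)/146 = -1.95205.

k = -1.9521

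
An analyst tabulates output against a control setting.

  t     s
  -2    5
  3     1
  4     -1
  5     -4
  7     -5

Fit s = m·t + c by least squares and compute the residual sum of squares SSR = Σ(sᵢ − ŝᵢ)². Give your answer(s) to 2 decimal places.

Setting ∂/∂m … = 0 gives: 103·m + 17·c = -66;  17·m + 5·c = -4.
Eliminating c: 5·(row 1) − 17·(row 2) gives 226·m = 5·(-66) − 17·(-4) = -262, so m = -131/113.
Then c = ((-4) − 17·(-131/113))/5 = 355/113.
Residuals: -52/113, 151/113, 56/113, -152/113, -3/113; SSR = 458/113.

SSR = 4.05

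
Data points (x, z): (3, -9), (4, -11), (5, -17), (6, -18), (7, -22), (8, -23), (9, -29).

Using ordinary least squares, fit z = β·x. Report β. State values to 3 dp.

β = -3.082

Entries of AᵀA: Σx·x = 280.
Moment sums: Σx·z = -863.
AᵀA·[β]ᵀ = Aᵀz becomes [[280]]·[β]ᵀ = [-863]ᵀ.
β = (-863)/280 = -3.08214.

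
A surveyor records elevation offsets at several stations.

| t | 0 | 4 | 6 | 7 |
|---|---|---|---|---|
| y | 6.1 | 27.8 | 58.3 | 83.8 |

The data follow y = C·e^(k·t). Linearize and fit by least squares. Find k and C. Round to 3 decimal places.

k = 0.375, C = 6.134

Linearized form: ln y = k·t + ln C. From the 4 transformed points,
XᵀX = [[101.0000, 17.0000]; [17.0000, 4]], rhs = [68.6928, 13.6274]ᵀ  (here Σt = 17.0000, Σ(t)² = 101.0000, Σln y = 13.6274, Σt·ln y = 68.6928).
Slope k = (n·Σt·ln y − Σt·Σln y)/(n·Σ(t)² − (Σt)²) = (4·68.6928 − 17.0000·13.6274)/115.0000 = 0.37484; ln C = (Σln y − k·Σt)/n = 1.81379, so C = exp(1.81379) = 6.13366.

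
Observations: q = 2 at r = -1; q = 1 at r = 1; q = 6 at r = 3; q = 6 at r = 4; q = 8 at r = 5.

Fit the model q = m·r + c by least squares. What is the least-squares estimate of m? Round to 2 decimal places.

The normal equations are: 52·m + 12·c = 81;  12·m + 5·c = 23.
Eliminating c: 5·(row 1) − 12·(row 2) gives 116·m = 5·81 − 12·23 = 129, so m = 129/116.
Then c = (23 − 12·(129/116))/5 = 56/29.

m = 1.11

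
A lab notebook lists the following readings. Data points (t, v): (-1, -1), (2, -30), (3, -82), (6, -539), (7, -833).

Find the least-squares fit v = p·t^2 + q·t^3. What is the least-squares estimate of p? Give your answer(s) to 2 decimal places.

Setting ∂/∂p … = 0 gives: 3795·p + 24857·q = -61080;  24857·p + 165099·q = -404596.
(Σt^2·t^2 = 3795, Σt^2·t^3 = 24857, Σt^3·t^3 = 165099, Σt^2·v = -61080, Σt^3·v = -404596.)
Eliminating q: 165099·(row 1) − 24857·(row 2) gives 8680256·p = 165099·(-61080) − 24857·(-404596) = -27204148, so p = -6801037/2170064.
Then q = ((-404596) − 24857·(-6801037/2170064))/165099 = -4294065/2170064.

p = -3.13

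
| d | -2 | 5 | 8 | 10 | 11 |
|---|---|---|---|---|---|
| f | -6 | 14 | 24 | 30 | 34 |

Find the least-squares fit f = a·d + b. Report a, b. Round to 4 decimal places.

From the data, Σd·d = 314, Σd = 32, Σ1 = 5.
Moment sums: Σd·f = 948, Σf = 96.
XᵀX·[a, b]ᵀ = Xᵀf becomes [[314, 32]; [32, 5]]·[a, b]ᵀ = [948, 96]ᵀ.
Eliminating b: 5·(row 1) − 32·(row 2) gives 546·a = 5·948 − 32·96 = 1668, so a = 278/91.
Then b = (96 − 32·(278/91))/5 = -32/91.

a = 3.0549, b = -0.3516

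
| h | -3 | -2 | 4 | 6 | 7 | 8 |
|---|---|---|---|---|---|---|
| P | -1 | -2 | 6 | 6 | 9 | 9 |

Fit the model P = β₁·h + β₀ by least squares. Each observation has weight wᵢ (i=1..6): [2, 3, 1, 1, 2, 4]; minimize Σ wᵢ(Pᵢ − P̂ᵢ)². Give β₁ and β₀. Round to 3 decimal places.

Normal-equation sums: Σwᵢ·h·h = 436, Σwᵢ·h = 44, Σwᵢ·1 = 13.
For AᵀWP: Σwᵢ·h·P = 492, Σwᵢ·P = 58.
So AᵀWA·[β₁, β₀]ᵀ = AᵀWP: [[436, 44]; [44, 13]]·[β₁, β₀]ᵀ = [492, 58]ᵀ.
Eliminating β₀: 13·(row 1) − 44·(row 2) gives 3732·β₁ = 13·492 − 44·58 = 3844, so β₁ = 961/933.
Then β₀ = (58 − 44·(961/933))/13 = 910/933.

β₁ = 1.030, β₀ = 0.975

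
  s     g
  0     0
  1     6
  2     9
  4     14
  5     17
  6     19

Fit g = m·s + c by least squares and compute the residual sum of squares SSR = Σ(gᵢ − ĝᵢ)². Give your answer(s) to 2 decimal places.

SSR = 6.83

With design matrix M, MᵀM = [[82, 18]; [18, 6]] and Mᵀg = [279, 65]ᵀ.
Eliminating c: 6·(row 1) − 18·(row 2) gives 168·m = 6·279 − 18·65 = 504, so m = 3.
Then c = (65 − 18·3)/6 = 11/6.
Residuals: -11/6, 7/6, 7/6, 1/6, 1/6, -5/6; SSR = 41/6.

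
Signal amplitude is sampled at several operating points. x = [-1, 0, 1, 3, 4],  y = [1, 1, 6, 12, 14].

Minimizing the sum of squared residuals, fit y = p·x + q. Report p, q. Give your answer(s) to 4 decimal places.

p = 2.8721, q = 2.7791

The normal system AᵀA·[p, q]ᵀ = Aᵀy is [[27, 7]; [7, 5]]·[p, q]ᵀ = [97, 34]ᵀ.
det = 27·5 − 7² = 86.
p = (97·5 − 7·34)/86 = 247/86; q = (27·34 − 7·97)/86 = 239/86.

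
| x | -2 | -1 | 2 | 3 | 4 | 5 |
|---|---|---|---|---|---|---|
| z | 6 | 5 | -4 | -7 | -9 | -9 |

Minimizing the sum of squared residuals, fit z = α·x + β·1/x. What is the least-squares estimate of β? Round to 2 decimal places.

Sums needed: Σx·x = 59, Σx·1/x = 6, Σ1/x·1/x = 6169/3600.
And Σx·z = -127, Σ1/x·z = -983/60.
Δ = 59·(6169/3600) − 6² = 234371/3600.
α = ((-127)·(6169/3600) − 6·(-983/60))/(234371/3600) = -429583/234371; β = (59·(-983/60) − 6·(-127))/(234371/3600) = -736620/234371.

β = -3.14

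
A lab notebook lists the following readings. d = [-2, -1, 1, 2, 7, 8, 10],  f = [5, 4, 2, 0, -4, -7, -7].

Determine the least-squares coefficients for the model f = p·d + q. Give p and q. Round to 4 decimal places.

p = -1.0545, q = 2.7660

Compute the Gram sums: Σd·d = 223, Σd = 25, Σ1 = 7.
Right-hand side: Σd·f = -166, Σf = -7.
MᵀM·[p, q]ᵀ = Mᵀf becomes [[223, 25]; [25, 7]]·[p, q]ᵀ = [-166, -7]ᵀ.
Determinant 223·7 − 25² = 936.
p = ((-166)·7 − 25·(-7))/936 = -329/312; q = (223·(-7) − 25·(-166))/936 = 863/312.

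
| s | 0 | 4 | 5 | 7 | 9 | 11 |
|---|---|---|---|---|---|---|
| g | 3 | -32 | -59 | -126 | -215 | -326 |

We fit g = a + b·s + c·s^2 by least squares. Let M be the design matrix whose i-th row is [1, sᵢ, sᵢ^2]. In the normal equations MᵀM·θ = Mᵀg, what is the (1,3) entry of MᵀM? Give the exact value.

Row 1 ↔ basis 1, column 3 ↔ basis s^2, so (MᵀM)_{1,3} = Σᵢ s^2 = (1)·(0) + (1)·(16) + (1)·(25) + (1)·(49) + (1)·(81) + (1)·(121) = 292.

292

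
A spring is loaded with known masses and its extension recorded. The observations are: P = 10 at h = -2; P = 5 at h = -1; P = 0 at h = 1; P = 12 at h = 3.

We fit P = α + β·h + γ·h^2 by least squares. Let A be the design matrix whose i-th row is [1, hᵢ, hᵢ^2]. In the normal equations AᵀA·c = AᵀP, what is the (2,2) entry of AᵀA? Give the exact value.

15

Row 2 ↔ basis h, column 2 ↔ basis h, so (AᵀA)_{2,2} = Σᵢ (h)·(h) = (-2)·(-2) + (-1)·(-1) + (1)·(1) + (3)·(3) = 15.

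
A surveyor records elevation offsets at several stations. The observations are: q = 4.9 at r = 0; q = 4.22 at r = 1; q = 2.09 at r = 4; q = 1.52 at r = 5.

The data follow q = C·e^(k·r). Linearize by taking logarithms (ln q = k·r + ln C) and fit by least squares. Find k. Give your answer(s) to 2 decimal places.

k = -0.23

Linearized form: ln q = k·r + ln C. From the 4 transformed points,
Σr = 10.0000, Σ(r)² = 42.0000, Σln q = 4.1849, Σr·ln q = 6.4820.
Equations: 42.0000·k + 10.0000·ln C = 6.4820;  10.0000·k + 4·ln C = 4.1849.
Slope k = (n·Σr·ln q − Σr·Σln q)/(n·Σ(r)² − (Σr)²) = (4·6.4820 − 10.0000·4.1849)/68.0000 = -0.23414; ln C = (Σln q − k·Σr)/n = 1.63158.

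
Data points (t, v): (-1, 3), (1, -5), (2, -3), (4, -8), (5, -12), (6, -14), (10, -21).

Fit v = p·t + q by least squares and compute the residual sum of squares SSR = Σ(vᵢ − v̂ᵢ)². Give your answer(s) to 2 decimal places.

The normal system MᵀM·[p, q]ᵀ = Mᵀv is [[183, 27]; [27, 7]]·[p, q]ᵀ = [-400, -60]ᵀ.
Eliminating q: 7·(row 1) − 27·(row 2) gives 552·p = 7·(-400) − 27·(-60) = -1180, so p = -295/138.
Then q = ((-60) − 27·(-295/138))/7 = -15/46.
Residuals: 82/69, -175/69, 221/138, 121/138, -68/69, -39/46, 97/138; SSR = 922/69.

SSR = 13.36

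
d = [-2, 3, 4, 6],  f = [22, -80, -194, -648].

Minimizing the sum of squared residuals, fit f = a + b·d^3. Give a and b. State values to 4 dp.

a = -1.1065, b = -2.9952

Entries of MᵀM: Σ1 = 4, Σd^3 = 299, Σd^3·d^3 = 51545.
For Mᵀf: Σf = -900, Σd^3·f = -154720.
So MᵀM·[a, b]ᵀ = Mᵀf: [[4, 299]; [299, 51545]]·[a, b]ᵀ = [-900, -154720]ᵀ.
Determinant 4·51545 − 299² = 116779.
a = ((-900)·51545 − 299·(-154720))/116779 = -9940/8983; b = (4·(-154720) − 299·(-900))/116779 = -349780/116779.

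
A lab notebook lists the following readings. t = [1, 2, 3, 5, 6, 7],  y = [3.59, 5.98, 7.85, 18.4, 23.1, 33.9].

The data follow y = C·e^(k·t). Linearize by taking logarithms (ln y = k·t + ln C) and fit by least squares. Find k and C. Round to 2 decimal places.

k = 0.37, C = 2.67

Taking logs, ln y = k·t + ln C, so regress ln y on t.
Σt = 24.0000, Σ(t)² = 124.0000, Σln y = 14.7027, Σt·ln y = 69.1012.
Equations: 124.0000·k + 24.0000·ln C = 69.1012;  24.0000·k + 6·ln C = 14.7027.
Solving (det = 168.0000): k = 0.36752, ln C = 0.98038, so C = exp(0.98038) = 2.66548.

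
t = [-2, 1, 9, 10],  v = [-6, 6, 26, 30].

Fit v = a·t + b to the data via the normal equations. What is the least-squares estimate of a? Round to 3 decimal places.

Sums needed: Σt·t = 186, Σt = 18, Σ1 = 4.
Right-hand side: Σt·v = 552, Σv = 56.
Δ = 186·4 − 18² = 420.
a = (552·4 − 18·56)/420 = 20/7; b = (186·56 − 18·552)/420 = 8/7.

a = 2.857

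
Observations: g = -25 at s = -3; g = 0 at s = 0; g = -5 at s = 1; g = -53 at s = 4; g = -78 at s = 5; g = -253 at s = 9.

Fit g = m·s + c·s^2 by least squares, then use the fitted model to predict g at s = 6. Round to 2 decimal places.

From the data, Σs·s = 132, Σs·s^2 = 892, Σs^2·s^2 = 7524.
Right-hand side: Σs·g = -2809, Σs^2·g = -23521.
Determinant 132·7524 − 892² = 197504.
m = ((-2809)·7524 − 892·(-23521))/197504 = -19273/24688; c = (132·(-23521) − 892·(-2809))/197504 = -74893/24688.
At s = 6: ĝ = (-19273/24688)·(6) + (-74893/24688)·(36) = -1405893/12344.

ĝ = -113.89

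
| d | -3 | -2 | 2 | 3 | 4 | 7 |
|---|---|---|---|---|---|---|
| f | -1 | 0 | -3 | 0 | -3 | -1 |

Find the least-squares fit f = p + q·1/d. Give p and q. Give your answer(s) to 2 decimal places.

The normal equations are: 6·p + (11/28)·q = -8;  (11/28)·p + (5681/7056)·q = -173/84.
(Σ1 = 6, Σ1/d = 11/28, Σ1/d·1/d = 5681/7056, Σf = -8, Σ1/d·f = -173/84.)
Determinant 6·(5681/7056) − (11/28)² = 10999/2352.
p = ((-8)·(5681/7056) − (11/28)·(-173/84))/(10999/2352) = -39739/32997; q = (6·(-173/84) − (11/28)·(-8))/(10999/2352) = -21672/10999.

p = -1.20, q = -1.97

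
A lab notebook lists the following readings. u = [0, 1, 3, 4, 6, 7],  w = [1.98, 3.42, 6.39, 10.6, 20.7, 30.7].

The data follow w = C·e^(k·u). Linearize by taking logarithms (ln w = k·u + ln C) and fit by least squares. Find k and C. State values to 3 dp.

Linearized form: ln w = k·u + ln C. From the 6 transformed points,
Sums: Σu = 21.0000, Σ(u)² = 111.0000, Σln w = 12.5827, Σu·ln w = 58.3879.
Normal system: [[111.0000, 21.0000]; [21.0000, 6]]·[k, ln C]ᵀ = [58.3879, 12.5827]ᵀ.
Solving (det = 225.0000): k = 0.38262, ln C = 0.75794, so C = exp(0.75794) = 2.13387.

k = 0.383, C = 2.134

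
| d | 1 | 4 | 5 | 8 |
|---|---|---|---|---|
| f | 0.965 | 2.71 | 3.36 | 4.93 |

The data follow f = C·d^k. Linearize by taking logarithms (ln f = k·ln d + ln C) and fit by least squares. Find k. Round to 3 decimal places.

Taking logs, ln f = k·ln d + ln C, so regress ln f on ln d.
Σln d = 5.0752, Σ(ln d)² = 8.8362, Σln f = 3.7686, Σln d·ln f = 6.6500.
Equations: 8.8362·k + 5.0752·ln C = 6.6500;  5.0752·k + 4·ln C = 3.7686.
Slope k = (n·Σln d·ln f − Σln d·Σln f)/(n·Σ(ln d)² − (Σln d)²) = (4·6.6500 − 5.0752·3.7686)/9.5873 = 0.77955; ln C = (Σln f − k·Σln d)/n = -0.04693.

k = 0.780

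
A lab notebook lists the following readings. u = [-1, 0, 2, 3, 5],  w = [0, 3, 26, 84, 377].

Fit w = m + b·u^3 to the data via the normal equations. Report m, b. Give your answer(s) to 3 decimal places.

m = 2.794, b = 2.994

Normal-equation sums: Σ1 = 5, Σu^3 = 159, Σu^3·u^3 = 16419.
And Σw = 490, Σu^3·w = 49601.
Δ = 5·16419 − 159² = 56814.
m = (490·16419 − 159·49601)/56814 = 52917/18938; b = (5·49601 − 159·490)/56814 = 170095/56814.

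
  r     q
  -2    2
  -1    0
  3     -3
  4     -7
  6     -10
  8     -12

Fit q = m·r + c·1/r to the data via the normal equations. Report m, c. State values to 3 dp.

m = -1.600, c = 1.828

Entries of AᵀA: Σr·r = 130, Σr·1/r = 6, Σ1/r·1/r = 845/576.
For Aᵀq: Σr·q = -197, Σ1/r·q = -83/12.
Normal equations: [[130, 6]; [6, 845/576]]·[m, c]ᵀ = [-197, -83/12]ᵀ.
Eliminating c: (845/576)·(row 1) − 6·(row 2) gives (44557/288)·m = (845/576)·(-197) − 6·(-83/12) = -142561/576, so m = -142561/89114.
Then c = ((-83/12) − 6·(-142561/89114))/(845/576) = 81456/44557.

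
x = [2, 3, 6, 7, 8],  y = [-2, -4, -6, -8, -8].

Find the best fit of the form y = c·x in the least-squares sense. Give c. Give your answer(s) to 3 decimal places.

c = -1.062

Setting ∂/∂c … = 0 gives: 162·c = -172.
Hence c = -172 / 162 ≈ -1.06173.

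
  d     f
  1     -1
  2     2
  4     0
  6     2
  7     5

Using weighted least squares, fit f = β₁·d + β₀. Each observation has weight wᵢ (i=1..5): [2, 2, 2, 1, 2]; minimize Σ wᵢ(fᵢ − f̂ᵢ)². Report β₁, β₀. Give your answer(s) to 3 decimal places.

β₁ = 0.738, β₀ = -1.234

Normal-equation sums: Σwᵢ·d·d = 176, Σwᵢ·d = 34, Σwᵢ·1 = 9.
For XᵀWf: Σwᵢ·d·f = 88, Σwᵢ·f = 14.
XᵀWX·[β₁, β₀]ᵀ = XᵀWf becomes [[176, 34]; [34, 9]]·[β₁, β₀]ᵀ = [88, 14]ᵀ.
Eliminating β₀: 9·(row 1) − 34·(row 2) gives 428·β₁ = 9·88 − 34·14 = 316, so β₁ = 79/107.
Then β₀ = (14 − 34·(79/107))/9 = -132/107.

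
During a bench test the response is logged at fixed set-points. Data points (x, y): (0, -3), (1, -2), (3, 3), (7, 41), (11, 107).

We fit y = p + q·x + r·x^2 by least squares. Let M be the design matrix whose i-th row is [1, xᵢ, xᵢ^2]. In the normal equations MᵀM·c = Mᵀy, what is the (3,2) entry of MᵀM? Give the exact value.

1702

Row 3 ↔ basis x^2, column 2 ↔ basis x, so (MᵀM)_{3,2} = Σᵢ (x^2)·(x) = (0)·(0) + (1)·(1) + (9)·(3) + (49)·(7) + (121)·(11) = 1702.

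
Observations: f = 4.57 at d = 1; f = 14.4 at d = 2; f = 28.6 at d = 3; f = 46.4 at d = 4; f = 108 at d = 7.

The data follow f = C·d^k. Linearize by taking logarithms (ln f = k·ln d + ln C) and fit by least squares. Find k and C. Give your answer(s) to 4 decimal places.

Let Y = ln f. Fitting Y = k·ln d + ln C by least squares:
AᵀA = [[7.3958, 5.1240]; [5.1240, 5]], rhs = [19.9635, 16.0596]ᵀ  (here Σln d = 5.1240, Σ(ln d)² = 7.3958, Σln f = 16.0596, Σln d·ln f = 19.9635).
Δ = 7.3958·5 − (5.1240)² = 10.7239; k = (19.9635·5 − 5.1240·16.0596)/10.7239 = 1.63456, ln C = (7.3958·16.0596 − 5.1240·19.9635)/10.7239 = 1.53683, so C = exp(1.53683) = 4.64983.

k = 1.6346, C = 4.6498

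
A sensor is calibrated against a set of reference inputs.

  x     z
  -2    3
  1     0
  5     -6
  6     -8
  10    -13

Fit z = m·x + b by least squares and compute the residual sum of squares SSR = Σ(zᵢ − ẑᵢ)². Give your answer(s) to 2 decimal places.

Compute the Gram sums: Σx·x = 166, Σx = 20, Σ1 = 5.
And Σx·z = -214, Σz = -24.
Δ = 166·5 − 20² = 430.
m = ((-214)·5 − 20·(-24))/430 = -59/43; b = (166·(-24) − 20·(-214))/430 = 148/215.
Residuals: -93/215, 147/215, 37/215, -98/215, 7/215; SSR = 192/215.

SSR = 0.89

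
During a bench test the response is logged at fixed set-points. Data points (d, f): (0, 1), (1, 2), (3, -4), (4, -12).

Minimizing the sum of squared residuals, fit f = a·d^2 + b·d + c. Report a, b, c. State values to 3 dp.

Forming XᵀX = [[338, 92, 26]; [92, 26, 8]; [26, 8, 4]] and Xᵀf = [-226, -58, -13]ᵀ gives XᵀX·[a, b, c]ᵀ = Xᵀf.
Inverting the 3×3 Gram matrix, [a, b, c]ᵀ = [-3/2, 14/5, 9/10]ᵀ.

a = -1.500, b = 2.800, c = 0.900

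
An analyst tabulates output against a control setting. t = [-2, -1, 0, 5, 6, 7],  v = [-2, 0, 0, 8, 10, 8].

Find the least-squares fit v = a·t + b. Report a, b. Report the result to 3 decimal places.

a = 1.290, b = 0.774

Sums needed: Σt·t = 115, Σt = 15, Σ1 = 6.
For Xᵀv: Σt·v = 160, Σv = 24.
Eliminating b: 6·(row 1) − 15·(row 2) gives 465·a = 6·160 − 15·24 = 600, so a = 40/31.
Then b = (24 − 15·(40/31))/6 = 24/31.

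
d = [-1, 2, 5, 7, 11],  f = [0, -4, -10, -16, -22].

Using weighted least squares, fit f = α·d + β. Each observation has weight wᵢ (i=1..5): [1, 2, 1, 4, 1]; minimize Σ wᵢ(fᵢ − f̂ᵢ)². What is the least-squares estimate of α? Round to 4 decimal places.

The normal equations are: 351·α + 47·β = -756;  47·α + 9·β = -104.
det = 351·9 − 47² = 950.
α = ((-756)·9 − 47·(-104))/950 = -958/475; β = (351·(-104) − 47·(-756))/950 = -486/475.

α = -2.0168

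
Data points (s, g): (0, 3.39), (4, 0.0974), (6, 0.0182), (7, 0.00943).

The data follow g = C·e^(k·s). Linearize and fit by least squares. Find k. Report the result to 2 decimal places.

k = -0.85

Linearized form: ln g = k·s + ln C. From the 4 transformed points,
Σs = 17.0000, Σ(s)² = 101.0000, Σln g = -9.7783, Σs·ln g = -66.0007.
Equations: 101.0000·k + 17.0000·ln C = -66.0007;  17.0000·k + 4·ln C = -9.7783.
Slope k = (n·Σs·ln g − Σs·Σln g)/(n·Σ(s)² − (Σs)²) = (4·-66.0007 − 17.0000·-9.7783)/115.0000 = -0.85019; ln C = (Σln g − k·Σs)/n = 1.16874.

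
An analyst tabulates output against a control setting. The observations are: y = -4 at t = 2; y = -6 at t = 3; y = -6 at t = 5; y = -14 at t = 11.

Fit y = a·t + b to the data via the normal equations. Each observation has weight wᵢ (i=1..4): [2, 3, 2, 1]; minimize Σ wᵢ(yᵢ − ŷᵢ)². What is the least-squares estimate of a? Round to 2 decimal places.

With design matrix X, XᵀWX = [[206, 34]; [34, 8]] and XᵀWy = [-284, -52]ᵀ.
Determinant 206·8 − 34² = 492.
a = ((-284)·8 − 34·(-52))/492 = -42/41; b = (206·(-52) − 34·(-284))/492 = -88/41.

a = -1.02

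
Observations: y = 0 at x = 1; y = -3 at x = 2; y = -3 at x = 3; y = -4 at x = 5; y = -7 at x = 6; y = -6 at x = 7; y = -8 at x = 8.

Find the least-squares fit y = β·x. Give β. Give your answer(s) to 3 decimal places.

β = -0.973

Compute the Gram sums: Σx·x = 188.
Moment sums: Σx·y = -183.
So MᵀM·[β]ᵀ = Mᵀy: [[188]]·[β]ᵀ = [-183]ᵀ.
Hence β = -183 / 188 ≈ -0.973404.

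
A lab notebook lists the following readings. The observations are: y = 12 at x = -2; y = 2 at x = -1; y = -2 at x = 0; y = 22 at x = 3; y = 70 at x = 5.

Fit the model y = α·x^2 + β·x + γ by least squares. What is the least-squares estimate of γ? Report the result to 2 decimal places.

γ = -2.30

The normal equations are: 723·α + 143·β + 39·γ = 1998;  143·α + 39·β + 5·γ = 390;  39·α + 5·β + 5·γ = 104.
Row-reducing yields α = 13259/4279, β = -4563/4279, γ = -9854/4279.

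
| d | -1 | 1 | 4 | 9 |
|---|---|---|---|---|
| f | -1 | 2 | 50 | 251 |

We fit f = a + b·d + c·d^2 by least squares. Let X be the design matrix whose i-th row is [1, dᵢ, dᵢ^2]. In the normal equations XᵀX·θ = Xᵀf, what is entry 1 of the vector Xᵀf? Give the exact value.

302

Entry 1 ↔ basis 1, so (Xᵀf)_{1} = Σᵢ fᵢ = (1)·(-1) + (1)·(2) + (1)·(50) + (1)·(251) = 302.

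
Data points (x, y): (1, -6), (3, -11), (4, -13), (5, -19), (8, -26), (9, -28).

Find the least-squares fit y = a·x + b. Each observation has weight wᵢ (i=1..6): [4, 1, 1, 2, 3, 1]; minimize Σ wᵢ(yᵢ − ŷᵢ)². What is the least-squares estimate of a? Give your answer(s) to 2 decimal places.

a = -2.85

Setting ∂/∂a … = 0 gives: 352·a + 54·b = -1175;  54·a + 12·b = -192.
(Σwᵢ·x·x = 352, Σwᵢ·x = 54, Σwᵢ·1 = 12, Σwᵢ·x·y = -1175, Σwᵢ·y = -192.)
Determinant 352·12 − 54² = 1308.
a = ((-1175)·12 − 54·(-192))/1308 = -311/109; b = (352·(-192) − 54·(-1175))/1308 = -689/218.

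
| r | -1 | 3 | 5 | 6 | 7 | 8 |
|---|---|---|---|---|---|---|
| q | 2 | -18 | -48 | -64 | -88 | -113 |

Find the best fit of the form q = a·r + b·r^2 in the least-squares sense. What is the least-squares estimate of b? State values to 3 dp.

b = -1.554

Entries of XᵀX: Σr·r = 184, Σr·r^2 = 1222, Σr^2·r^2 = 8500.
Moment sums: Σr·q = -2200, Σr^2·q = -15208.
XᵀX·[a, b]ᵀ = Xᵀq becomes [[184, 1222]; [1222, 8500]]·[a, b]ᵀ = [-2200, -15208]ᵀ.
Eliminating b: 8500·(row 1) − 1222·(row 2) gives 70716·a = 8500·(-2200) − 1222·(-15208) = -115824, so a = -9652/5893.
Then b = ((-15208) − 1222·(-9652/5893))/8500 = -9156/5893.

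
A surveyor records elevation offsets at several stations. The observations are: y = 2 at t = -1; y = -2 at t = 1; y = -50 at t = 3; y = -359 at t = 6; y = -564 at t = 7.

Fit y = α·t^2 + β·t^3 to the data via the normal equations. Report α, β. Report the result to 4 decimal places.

α = -0.9013, β = -1.5147

Compute the Gram sums: Σt^2·t^2 = 3780, Σt^2·t^3 = 24826, Σt^3·t^3 = 165036.
Moment sums: Σt^2·y = -41010, Σt^3·y = -272350.
Determinant 3780·165036 − 24826² = 7505804.
α = ((-41010)·165036 − 24826·(-272350))/7505804 = -1691315/1876451; β = (3780·(-272350) − 24826·(-41010))/7505804 = -2842185/1876451.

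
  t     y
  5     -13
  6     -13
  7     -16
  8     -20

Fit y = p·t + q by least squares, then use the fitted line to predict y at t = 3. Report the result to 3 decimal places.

With design matrix M, MᵀM = [[174, 26]; [26, 4]] and Mᵀy = [-415, -62]ᵀ.
Eliminating q: 4·(row 1) − 26·(row 2) gives 20·p = 4·(-415) − 26·(-62) = -48, so p = -12/5.
Then q = ((-62) − 26·(-12/5))/4 = 1/10.
At t = 3: ŷ = (-12/5)·(3) + (1/10)·(1) = -71/10.

ŷ = -7.100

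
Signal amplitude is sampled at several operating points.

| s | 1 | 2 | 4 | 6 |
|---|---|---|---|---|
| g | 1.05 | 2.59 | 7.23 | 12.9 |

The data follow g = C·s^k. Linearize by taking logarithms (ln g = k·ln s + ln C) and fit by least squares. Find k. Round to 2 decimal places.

Let Y = ln g. Fitting Y = k·ln s + ln C by least squares:
AᵀA = [[5.6127, 3.8712]; [3.8712, 4]], rhs = [7.9840, 5.5359]ᵀ  (here Σln s = 3.8712, Σ(ln s)² = 5.6127, Σln g = 5.5359, Σln s·ln g = 7.9840).
Slope k = (n·Σln s·ln g − Σln s·Σln g)/(n·Σ(ln s)² − (Σln s)²) = (4·7.9840 − 3.8712·5.5359)/7.4645 = 1.40738; ln C = (Σln g − k·Σln s)/n = 0.02192.

k = 1.41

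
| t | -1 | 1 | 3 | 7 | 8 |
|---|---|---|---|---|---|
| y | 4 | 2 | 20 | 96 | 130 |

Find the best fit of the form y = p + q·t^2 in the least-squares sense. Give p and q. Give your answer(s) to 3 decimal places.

With design matrix A, AᵀA = [[5, 124]; [124, 6580]] and Aᵀy = [252, 13210]ᵀ.
Eliminating q: 6580·(row 1) − 124·(row 2) gives 17524·p = 6580·252 − 124·13210 = 20120, so p = 5030/4381.
Then q = (13210 − 124·(5030/4381))/6580 = 17401/8762.

p = 1.148, q = 1.986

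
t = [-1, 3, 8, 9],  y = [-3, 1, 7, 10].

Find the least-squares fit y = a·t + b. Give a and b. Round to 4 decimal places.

Sums needed: Σt·t = 155, Σt = 19, Σ1 = 4.
Moment sums: Σt·y = 152, Σy = 15.
AᵀA·[a, b]ᵀ = Aᵀy becomes [[155, 19]; [19, 4]]·[a, b]ᵀ = [152, 15]ᵀ.
Determinant 155·4 − 19² = 259.
a = (152·4 − 19·15)/259 = 323/259; b = (155·15 − 19·152)/259 = -563/259.

a = 1.2471, b = -2.1737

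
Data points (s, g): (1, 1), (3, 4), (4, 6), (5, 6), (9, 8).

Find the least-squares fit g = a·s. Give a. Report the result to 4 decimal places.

a = 1.0530

Compute the Gram sums: Σs·s = 132.
Moment sums: Σs·g = 139.
AᵀA·[a]ᵀ = Aᵀg becomes [[132]]·[a]ᵀ = [139]ᵀ.
Hence a = 139 / 132 ≈ 1.05303.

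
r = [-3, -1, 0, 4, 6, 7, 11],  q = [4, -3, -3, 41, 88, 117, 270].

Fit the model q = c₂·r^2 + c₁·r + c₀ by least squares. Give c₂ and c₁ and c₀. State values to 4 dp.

c₂ = 1.9443, c₁ = 3.4172, c₀ = -2.7255

Normal-equation sums: Σr^2·r^2 = 18676, Σr^2·r = 1926, Σr^2 = 232, Σr·r = 232, Σr = 24, Σ1 = 7.
For Mᵀq: Σr^2·q = 42260, Σr·q = 4472, Σq = 514.
MᵀM·[c₂, c₁, c₀]ᵀ = Mᵀq becomes [[18676, 1926, 232]; [1926, 232, 24]; [232, 24, 7]]·[c₂, c₁, c₀]ᵀ = [42260, 4472, 514]ᵀ.
Solving the 3×3 system (Gaussian elimination) gives c₂ = 1247668/641721, c₁ = 730954/213907, c₀ = -1749010/641721.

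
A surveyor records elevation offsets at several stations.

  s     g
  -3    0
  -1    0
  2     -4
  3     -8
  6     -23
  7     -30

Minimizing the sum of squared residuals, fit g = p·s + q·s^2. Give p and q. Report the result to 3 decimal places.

MᵀM·[p, q]ᵀ = Mᵀg reads: 108·p + 566·q = -380;  566·p + 3876·q = -2386.
det = 108·3876 − 566² = 98252.
p = ((-380)·3876 − 566·(-2386))/98252 = -30601/24563; q = (108·(-2386) − 566·(-380))/98252 = -10652/24563.

p = -1.246, q = -0.434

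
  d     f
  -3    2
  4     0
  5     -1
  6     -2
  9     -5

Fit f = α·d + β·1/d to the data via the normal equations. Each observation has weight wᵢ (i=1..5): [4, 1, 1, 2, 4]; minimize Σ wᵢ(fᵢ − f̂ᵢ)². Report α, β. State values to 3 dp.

α = -0.504, β = 0.448

Forming XᵀWX = [[473, 12]; [12, 21121/32400]] and XᵀWf = [-233, -259/45]ᵀ gives XᵀWX·[α, β]ᵀ = XᵀWf.
Δ = 473·(21121/32400) − 12² = 5324633/32400.
α = ((-233)·(21121/32400) − 12·(-259/45))/(5324633/32400) = -2683433/5324633; β = (473·(-259/45) − 12·(-233))/(5324633/32400) = 2385360/5324633.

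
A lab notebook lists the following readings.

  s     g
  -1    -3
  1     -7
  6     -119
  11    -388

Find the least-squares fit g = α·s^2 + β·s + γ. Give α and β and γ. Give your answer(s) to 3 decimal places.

Entries of MᵀM: Σs^2·s^2 = 15939, Σs^2·s = 1547, Σs^2 = 159, Σs·s = 159, Σs = 17, Σ1 = 4.
Right-hand side: Σs^2·g = -51242, Σs·g = -4986, Σg = -517.
So MᵀM·[α, β, γ]ᵀ = Mᵀg: [[15939, 1547, 159]; [1547, 159, 17]; [159, 17, 4]]·[α, β, γ]ᵀ = [-51242, -4986, -517]ᵀ.
Solving the 3×3 system (Gaussian elimination) gives α = -93107/30140, β = -6763/6028, γ = -25439/15070.

α = -3.089, β = -1.122, γ = -1.688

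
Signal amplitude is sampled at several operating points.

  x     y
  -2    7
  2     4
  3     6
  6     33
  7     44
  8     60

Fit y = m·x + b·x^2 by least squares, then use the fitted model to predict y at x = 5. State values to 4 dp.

The normal system AᵀA·[m, b]ᵀ = Aᵀy is [[166, 1098]; [1098, 7906]]·[m, b]ᵀ = [998, 7282]ᵀ.
Δ = 166·7906 − 1098² = 106792.
m = (998·7906 − 1098·7282)/106792 = -1883/1907; b = (166·7282 − 1098·998)/106792 = 2018/1907.
At x = 5: ŷ = (-1883/1907)·(5) + (2018/1907)·(25) = 41035/1907.

ŷ = 21.5181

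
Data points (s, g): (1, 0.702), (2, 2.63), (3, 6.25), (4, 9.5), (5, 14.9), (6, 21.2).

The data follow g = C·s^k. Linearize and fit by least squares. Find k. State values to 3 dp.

k = 1.896

Taking logs, ln g = k·ln s + ln C, so regress ln g on ln s.
AᵀA = [[9.4099, 6.5793]; [6.5793, 6]], rhs = [15.6242, 10.4524]ᵀ  (here Σln s = 6.5793, Σ(ln s)² = 9.4099, Σln g = 10.4524, Σln s·ln g = 15.6242).
Slope k = (n·Σln s·ln g − Σln s·Σln g)/(n·Σ(ln s)² − (Σln s)²) = (6·15.6242 − 6.5793·10.4524)/13.1729 = 1.89604; ln C = (Σln g − k·Σln s)/n = -0.33702.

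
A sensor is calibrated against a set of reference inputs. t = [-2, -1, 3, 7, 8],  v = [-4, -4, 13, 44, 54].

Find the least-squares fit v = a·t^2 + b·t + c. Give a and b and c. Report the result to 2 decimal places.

From the data, Σt^2·t^2 = 6595, Σt^2·t = 873, Σt^2 = 127, Σt·t = 127, Σt = 15, Σ1 = 5.
And Σt^2·v = 5709, Σt·v = 791, Σv = 103.
Row-reducing yields a = 502/1043, b = 127871/42763, c = -25478/42763.

a = 0.48, b = 2.99, c = -0.60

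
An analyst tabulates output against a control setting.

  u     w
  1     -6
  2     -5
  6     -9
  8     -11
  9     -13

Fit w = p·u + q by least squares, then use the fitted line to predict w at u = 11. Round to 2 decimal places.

ŵ = -14.07

Setting ∂/∂p … = 0 gives: 186·p + 26·q = -275;  26·p + 5·q = -44.
(Σu·u = 186, Σu = 26, Σ1 = 5, Σu·w = -275, Σw = -44.)
Δ = 186·5 − 26² = 254.
p = ((-275)·5 − 26·(-44))/254 = -231/254; q = (186·(-44) − 26·(-275))/254 = -517/127.
At u = 11: ŵ = (-231/254)·(11) + (-517/127)·(1) = -3575/254.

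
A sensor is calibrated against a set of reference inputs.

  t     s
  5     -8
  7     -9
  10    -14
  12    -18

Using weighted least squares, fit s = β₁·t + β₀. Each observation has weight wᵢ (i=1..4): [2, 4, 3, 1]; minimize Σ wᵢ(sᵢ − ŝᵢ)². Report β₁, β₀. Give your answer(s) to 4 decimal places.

With design matrix X, XᵀWX = [[690, 80]; [80, 10]] and XᵀWs = [-968, -112]ᵀ.
Eliminating β₀: 10·(row 1) − 80·(row 2) gives 500·β₁ = 10·(-968) − 80·(-112) = -720, so β₁ = -36/25.
Then β₀ = ((-112) − 80·(-36/25))/10 = 8/25.

β₁ = -1.4400, β₀ = 0.3200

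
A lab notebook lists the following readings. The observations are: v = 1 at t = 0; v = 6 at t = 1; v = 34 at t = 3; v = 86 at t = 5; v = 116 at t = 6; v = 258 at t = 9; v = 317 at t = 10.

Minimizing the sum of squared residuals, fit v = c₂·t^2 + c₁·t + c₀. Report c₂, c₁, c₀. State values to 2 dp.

c₂ = 2.99, c₁ = 1.58, c₀ = 1.45

From the data, Σt^2·t^2 = 18564, Σt^2·t = 2098, Σt^2 = 252, Σt·t = 252, Σt = 34, Σ1 = 7.
For Aᵀv: Σt^2·v = 59236, Σt·v = 6726, Σv = 818.
AᵀA·[c₂, c₁, c₀]ᵀ = Aᵀv becomes [[18564, 2098, 252]; [2098, 252, 34]; [252, 34, 7]]·[c₂, c₁, c₀]ᵀ = [59236, 6726, 818]ᵀ.
Row-reducing yields c₂ = 16699/5579, c₁ = 23852/15143, c₀ = 153890/106001.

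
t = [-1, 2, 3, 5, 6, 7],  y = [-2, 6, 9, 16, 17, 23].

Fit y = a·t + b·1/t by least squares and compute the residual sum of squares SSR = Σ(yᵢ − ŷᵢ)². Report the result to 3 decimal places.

SSR = 4.465

Normal-equation sums: Σt·t = 124, Σt·1/t = 6, Σ1/t·1/t = 31957/22050.
Moment sums: Σt·y = 384, Σ1/t·y = 3637/210.
Determinant 124·(31957/22050) − 6² = 1584434/11025.
a = (384·(31957/22050) − 6·(3637/210))/(1584434/11025) = 4990089/1584434; b = (124·(3637/210) − 6·384)/(1584434/11025) = -862365/792217.
Residuals: 96491/1584434, 388791/1584434, -135451/1584434, 745445/1584434, -2717701/1584434, 103397/93202; SSR = 7075135/1584434.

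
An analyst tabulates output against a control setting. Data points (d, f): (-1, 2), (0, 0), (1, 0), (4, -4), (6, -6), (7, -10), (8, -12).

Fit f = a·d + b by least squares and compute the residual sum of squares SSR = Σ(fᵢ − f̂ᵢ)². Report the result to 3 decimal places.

Forming AᵀA = [[167, 25]; [25, 7]] and Aᵀf = [-220, -30]ᵀ gives AᵀA·[a, b]ᵀ = Aᵀf.
Δ = 167·7 − 25² = 544.
a = ((-220)·7 − 25·(-30))/544 = -395/272; b = (167·(-30) − 25·(-220))/544 = 245/272.
Residuals: -6/17, -245/272, 75/136, 247/272, 29/16, -25/34, -349/272; SSR = 1025/136.

SSR = 7.537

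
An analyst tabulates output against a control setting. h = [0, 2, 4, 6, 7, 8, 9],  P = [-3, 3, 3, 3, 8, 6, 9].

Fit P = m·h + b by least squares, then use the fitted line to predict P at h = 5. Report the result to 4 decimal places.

Entries of AᵀA: Σh·h = 250, Σh = 36, Σ1 = 7.
Right-hand side: Σh·P = 221, ΣP = 29.
So AᵀA·[m, b]ᵀ = AᵀP: [[250, 36]; [36, 7]]·[m, b]ᵀ = [221, 29]ᵀ.
det = 250·7 − 36² = 454.
m = (221·7 − 36·29)/454 = 503/454; b = (250·29 − 36·221)/454 = -353/227.
At h = 5: P̂ = (503/454)·(5) + (-353/227)·(1) = 1809/454.

P̂ = 3.9846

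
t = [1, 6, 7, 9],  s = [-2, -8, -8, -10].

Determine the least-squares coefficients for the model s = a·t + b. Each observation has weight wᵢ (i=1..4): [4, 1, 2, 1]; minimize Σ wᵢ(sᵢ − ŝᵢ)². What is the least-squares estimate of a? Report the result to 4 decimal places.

The normal system XᵀWX·[a, b]ᵀ = XᵀWs is [[219, 33]; [33, 8]]·[a, b]ᵀ = [-258, -42]ᵀ.
Determinant 219·8 − 33² = 663.
a = ((-258)·8 − 33·(-42))/663 = -226/221; b = (219·(-42) − 33·(-258))/663 = -228/221.

a = -1.0226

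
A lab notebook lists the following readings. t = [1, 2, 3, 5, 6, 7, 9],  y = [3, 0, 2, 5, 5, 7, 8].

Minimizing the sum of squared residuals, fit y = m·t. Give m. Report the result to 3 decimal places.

m = 0.902

From the data, Σt·t = 205.
Moment sums: Σt·y = 185.
So XᵀX·[m]ᵀ = Xᵀy: [[205]]·[m]ᵀ = [185]ᵀ.
Hence m = 185 / 205 ≈ 0.902439.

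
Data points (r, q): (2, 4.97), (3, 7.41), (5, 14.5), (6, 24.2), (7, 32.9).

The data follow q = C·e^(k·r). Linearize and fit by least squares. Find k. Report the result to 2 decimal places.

k = 0.38

With ln qᵢ as the transformed response and rᵢ as the regressor:
Over the data: Σr = 23.0000, Σ(r)² = 123.0000, Σln q = 12.9602, Σr·ln q = 66.1585.
Normal system: [[123.0000, 23.0000]; [23.0000, 5]]·[k, ln C]ᵀ = [66.1585, 12.9602]ᵀ.
Slope k = (n·Σr·ln q − Σr·Σln q)/(n·Σ(r)² − (Σr)²) = (5·66.1585 − 23.0000·12.9602)/86.0000 = 0.38032; ln C = (Σln q − k·Σr)/n = 0.84258.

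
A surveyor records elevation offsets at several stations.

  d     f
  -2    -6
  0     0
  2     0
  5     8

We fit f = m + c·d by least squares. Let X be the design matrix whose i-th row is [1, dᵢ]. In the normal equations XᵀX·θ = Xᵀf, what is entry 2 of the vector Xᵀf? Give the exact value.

52

Entry 2 ↔ basis d, so (Xᵀf)_{2} = Σᵢ (d)·fᵢ = (-2)·(-6) + (0)·(0) + (2)·(0) + (5)·(8) = 52.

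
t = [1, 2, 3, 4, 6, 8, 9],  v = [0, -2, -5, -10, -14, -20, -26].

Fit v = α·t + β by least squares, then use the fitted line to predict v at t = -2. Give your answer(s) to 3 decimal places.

v̂ = 10.077

Normal-equation sums: Σt·t = 211, Σt = 33, Σ1 = 7.
And Σt·v = -537, Σv = -77.
Normal equations: [[211, 33]; [33, 7]]·[α, β]ᵀ = [-537, -77]ᵀ.
Determinant 211·7 − 33² = 388.
α = ((-537)·7 − 33·(-77))/388 = -609/194; β = (211·(-77) − 33·(-537))/388 = 737/194.
At t = -2: v̂ = (-609/194)·(-2) + (737/194)·(1) = 1955/194.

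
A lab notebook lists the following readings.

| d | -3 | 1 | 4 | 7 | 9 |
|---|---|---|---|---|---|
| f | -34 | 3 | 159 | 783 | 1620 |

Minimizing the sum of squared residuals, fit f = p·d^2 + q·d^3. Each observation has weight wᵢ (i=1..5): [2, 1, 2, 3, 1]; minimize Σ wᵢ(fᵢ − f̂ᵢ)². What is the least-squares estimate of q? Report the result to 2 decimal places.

q = 2.00

Normal-equation sums: Σwᵢ·d^2·d^2 = 14439, Σwᵢ·d^2·d^3 = 111033, Σwᵢ·d^3·d^3 = 894039.
For AᵀWf: Σwᵢ·d^2·f = 250800, Σwᵢ·d^3·f = 2008878.
So AᵀWA·[p, q]ᵀ = AᵀWf: [[14439, 111033]; [111033, 894039]]·[p, q]ᵀ = [250800, 2008878]ᵀ.
Determinant 14439·894039 − 111033² = 580702032.
p = (250800·894039 − 111033·2008878)/580702032 = 65179457/32261224; q = (14439·2008878 − 111033·250800)/580702032 = 64395169/32261224.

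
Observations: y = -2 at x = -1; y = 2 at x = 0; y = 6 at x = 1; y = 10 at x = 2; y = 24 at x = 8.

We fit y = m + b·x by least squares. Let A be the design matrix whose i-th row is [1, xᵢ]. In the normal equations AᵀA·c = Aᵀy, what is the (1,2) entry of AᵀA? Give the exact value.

Row 1 ↔ basis 1, column 2 ↔ basis x, so (AᵀA)_{1,2} = Σᵢ x = (1)·(-1) + (1)·(0) + (1)·(1) + (1)·(2) + (1)·(8) = 10.

10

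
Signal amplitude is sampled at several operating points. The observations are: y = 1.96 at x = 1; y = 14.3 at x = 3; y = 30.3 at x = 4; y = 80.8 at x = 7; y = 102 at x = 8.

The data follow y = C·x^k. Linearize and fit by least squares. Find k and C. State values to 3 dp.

k = 1.916, C = 1.930

With ln yᵢ as the transformed response and ln xᵢ as the regressor:
Σln x = 6.5103, Σ(ln x)² = 11.2394, Σln y = 15.7613, Σln x·ln y = 25.8152.
Equations: 11.2394·k + 6.5103·ln C = 25.8152;  6.5103·k + 5·ln C = 15.7613.
Slope k = (n·Σln x·ln y − Σln x·Σln y)/(n·Σ(ln x)² − (Σln x)²) = (5·25.8152 − 6.5103·15.7613)/13.8136 = 1.91593; ln C = (Σln y − k·Σln x)/n = 0.65762, so C = exp(0.65762) = 1.93018.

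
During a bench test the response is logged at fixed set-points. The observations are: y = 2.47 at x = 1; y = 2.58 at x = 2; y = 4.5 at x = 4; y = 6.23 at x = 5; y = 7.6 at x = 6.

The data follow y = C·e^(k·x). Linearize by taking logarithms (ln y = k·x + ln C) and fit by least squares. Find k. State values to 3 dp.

k = 0.242

Taking logs, ln y = k·x + ln C, so regress ln y on x.
Σx = 18.0000, Σ(x)² = 82.0000, Σln y = 7.2136, Σx·ln y = 30.1319.
Normal system: [[82.0000, 18.0000]; [18.0000, 5]]·[k, ln C]ᵀ = [30.1319, 7.2136]ᵀ.
Solving (det = 86.0000): k = 0.24203, ln C = 0.57142.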